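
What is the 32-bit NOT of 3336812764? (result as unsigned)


~0b11000110111000111011100011011100 = 0b111001000111000100011100100011 = 958154531 (32-bit unsigned)

958154531


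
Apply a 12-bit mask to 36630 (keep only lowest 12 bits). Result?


36630 & 4095 = 3862

3862


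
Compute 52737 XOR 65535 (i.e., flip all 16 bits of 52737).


52737 ^ 65535 = 12798

12798


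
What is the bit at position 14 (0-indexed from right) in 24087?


0b101111000010111, position 14 = 1

1


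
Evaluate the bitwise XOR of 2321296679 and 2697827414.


0b10001010010111000010110100100111 ^ 0b10100000110011011001010001010110 = 0b101010100100011011100101110001 = 714193265

714193265


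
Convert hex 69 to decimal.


69 hex = 105 decimal

105


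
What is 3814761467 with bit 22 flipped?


3814761467 ^ (1 << 22) = 3814761467 ^ 4194304 = 3810567163

3810567163


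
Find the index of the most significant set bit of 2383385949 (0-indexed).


0b10001110000011111001010101011101. Highest set bit at position 31

31


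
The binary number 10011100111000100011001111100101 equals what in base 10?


10011100111000100011001111100101 in decimal = 2632070117

2632070117


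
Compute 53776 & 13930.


0b1101001000010000 & 0b11011001101010 = 0b1001000000000 = 4608

4608


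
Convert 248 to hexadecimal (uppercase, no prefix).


248 = F8 hex

F8


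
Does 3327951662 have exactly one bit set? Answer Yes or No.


0b11000110010111001000001100101110. Multiple bits set => No

No


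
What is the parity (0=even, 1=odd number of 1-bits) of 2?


0b10 has 1 ones => parity 1

1


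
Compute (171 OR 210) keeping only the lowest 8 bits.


Step 1: 171 | 210 = 251
Step 2: 251 & 255 = 251

251


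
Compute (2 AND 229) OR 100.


Step 1: 2 & 229 = 0
Step 2: 0 | 100 = 100

100


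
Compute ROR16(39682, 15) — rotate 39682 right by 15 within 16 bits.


Rotate 0b1001101100000010 right by 15 (16-bit) = 0b11011000000101 = 13829

13829


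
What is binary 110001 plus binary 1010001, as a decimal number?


110001 + 1010001 = 10000010 = 130

130


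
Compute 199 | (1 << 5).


199 | (1 << 5) = 199 | 32 = 231

231


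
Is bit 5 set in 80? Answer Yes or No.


0b1010000, bit 5 = 0. No

No


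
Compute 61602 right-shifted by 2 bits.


0b1111000010100010 >> 2 = 0b11110000101000 = 15400

15400


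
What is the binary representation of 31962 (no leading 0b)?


31962 = 111110011011010 in binary

111110011011010


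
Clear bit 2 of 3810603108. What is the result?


3810603108 & ~(1 << 2) = 3810603104

3810603104


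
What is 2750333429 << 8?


0b10100011111011101100000111110101 << 8 = 0b1010001111101110110000011111010100000000 = 704085357824

704085357824


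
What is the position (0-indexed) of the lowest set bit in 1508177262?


0b1011001111001001111010101101110. Lowest set bit at position 1

1


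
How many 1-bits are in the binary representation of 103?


0b1100111 has 5 set bits

5


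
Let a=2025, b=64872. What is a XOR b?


2025 ^ 64872 = 64129

64129


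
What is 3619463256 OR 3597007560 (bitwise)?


0b11010111101111001010000001011000 | 0b11010110011001011111101011001000 = 0b11010111111111011111101011011000 = 3623746264

3623746264


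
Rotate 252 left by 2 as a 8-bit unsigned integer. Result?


Rotate 0b11111100 left by 2 (8-bit) = 0b11110011 = 243

243


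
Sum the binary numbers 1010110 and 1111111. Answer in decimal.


1010110 + 1111111 = 11010101 = 213

213


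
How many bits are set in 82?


0b1010010 has 3 set bits

3


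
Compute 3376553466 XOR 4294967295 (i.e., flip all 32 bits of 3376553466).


3376553466 ^ 4294967295 = 918413829

918413829


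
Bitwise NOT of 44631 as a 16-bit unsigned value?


~0b1010111001010111 = 0b101000110101000 = 20904 (16-bit unsigned)

20904


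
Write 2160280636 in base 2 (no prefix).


2160280636 = 10000000110000110100010000111100 in binary

10000000110000110100010000111100


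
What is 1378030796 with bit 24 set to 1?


1378030796 | (1 << 24) = 1378030796 | 16777216 = 1394808012

1394808012


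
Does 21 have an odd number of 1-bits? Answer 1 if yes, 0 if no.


0b10101 has 3 ones => parity 1

1


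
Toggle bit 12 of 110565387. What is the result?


110565387 ^ (1 << 12) = 110565387 ^ 4096 = 110561291

110561291


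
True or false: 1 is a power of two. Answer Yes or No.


0b1. Only one bit set => Yes

Yes


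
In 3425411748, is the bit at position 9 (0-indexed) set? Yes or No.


0b11001100001010111010001010100100, bit 9 = 1. Yes

Yes


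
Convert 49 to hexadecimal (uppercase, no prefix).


49 = 31 hex

31


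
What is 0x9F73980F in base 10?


9F73980F hex = 2675152911 decimal

2675152911


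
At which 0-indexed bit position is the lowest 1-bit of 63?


0b111111. Lowest set bit at position 0

0


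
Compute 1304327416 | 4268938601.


0b1001101101111100111010011111000 | 0b11111110011100101101010101101001 = 0b11111111111111101111010111111001 = 4294899193

4294899193


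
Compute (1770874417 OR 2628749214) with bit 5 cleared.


Step 1: 1770874417 | 2628749214 = 4256163775
Step 2: 4256163775 & ~(1 << 5) = 4256163743

4256163743


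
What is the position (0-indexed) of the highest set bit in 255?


0b11111111. Highest set bit at position 7

7


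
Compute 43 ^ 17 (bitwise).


0b101011 ^ 0b10001 = 0b111010 = 58

58


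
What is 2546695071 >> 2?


0b10010111110010110111101110011111 >> 2 = 0b100101111100101101111011100111 = 636673767

636673767


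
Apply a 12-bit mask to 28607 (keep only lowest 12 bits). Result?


28607 & 4095 = 4031

4031


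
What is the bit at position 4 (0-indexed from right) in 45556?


0b1011000111110100, position 4 = 1

1


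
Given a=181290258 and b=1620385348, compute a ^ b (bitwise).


181290258 ^ 1620385348 = 1784372054

1784372054


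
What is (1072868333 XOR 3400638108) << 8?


Step 1: 1072868333 ^ 3400638108 = 4114822513
Step 2: 4114822513 << 8 = 1053394563328

1053394563328


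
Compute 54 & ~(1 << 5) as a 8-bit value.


54 & ~(1 << 5) = 22

22


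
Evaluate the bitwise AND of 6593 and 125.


0b1100111000001 & 0b1111101 = 0b1000001 = 65

65


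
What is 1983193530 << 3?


0b1110110001101010010000110111010 << 3 = 0b1110110001101010010000110111010000 = 15865548240

15865548240


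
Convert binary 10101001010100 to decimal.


10101001010100 in decimal = 10836

10836


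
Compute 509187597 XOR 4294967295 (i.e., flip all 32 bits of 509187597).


509187597 ^ 4294967295 = 3785779698

3785779698


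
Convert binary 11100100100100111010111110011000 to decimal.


11100100100100111010111110011000 in decimal = 3834883992

3834883992


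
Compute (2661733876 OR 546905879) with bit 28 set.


Step 1: 2661733876 | 546905879 = 3200245751
Step 2: 3200245751 | (1 << 28) = 3200245751 | 268435456 = 3200245751

3200245751


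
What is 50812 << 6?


0b1100011001111100 << 6 = 0b1100011001111100000000 = 3251968

3251968


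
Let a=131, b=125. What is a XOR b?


131 ^ 125 = 254

254


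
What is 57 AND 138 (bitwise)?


0b111001 & 0b10001010 = 0b1000 = 8

8


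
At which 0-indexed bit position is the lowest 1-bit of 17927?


0b100011000000111. Lowest set bit at position 0

0


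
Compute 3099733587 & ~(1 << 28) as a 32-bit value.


3099733587 & ~(1 << 28) = 2831298131

2831298131


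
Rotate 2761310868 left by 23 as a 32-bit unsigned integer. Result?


Rotate 0b10100100100101100100001010010100 left by 23 (32-bit) = 0b1001010010100100100101100100001 = 1246907169

1246907169


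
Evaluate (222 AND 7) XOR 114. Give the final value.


Step 1: 222 & 7 = 6
Step 2: 6 ^ 114 = 116

116


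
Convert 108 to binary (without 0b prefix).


108 = 1101100 in binary

1101100


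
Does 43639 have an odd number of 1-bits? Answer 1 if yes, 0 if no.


0b1010101001110111 has 10 ones => parity 0

0


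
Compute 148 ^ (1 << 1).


148 ^ (1 << 1) = 148 ^ 2 = 150

150


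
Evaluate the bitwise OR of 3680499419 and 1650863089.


0b11011011010111111111011011011011 | 0b1100010011001100010101111110001 = 0b11111011011111111111111111111011 = 4219469819

4219469819


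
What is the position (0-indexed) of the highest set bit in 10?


0b1010. Highest set bit at position 3

3


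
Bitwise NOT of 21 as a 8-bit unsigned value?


~0b10101 = 0b11101010 = 234 (8-bit unsigned)

234


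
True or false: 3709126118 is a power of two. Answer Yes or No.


0b11011101000101001100010111100110. Multiple bits set => No

No


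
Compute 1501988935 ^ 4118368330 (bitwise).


0b1011001100001101000100001000111 ^ 0b11110101011110010101000001001010 = 0b10101100111111111101100000001101 = 2902448141

2902448141


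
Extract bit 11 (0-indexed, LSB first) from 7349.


0b1110010110101, position 11 = 1

1


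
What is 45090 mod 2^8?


45090 & 255 = 34

34


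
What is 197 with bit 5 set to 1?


197 | (1 << 5) = 197 | 32 = 229

229


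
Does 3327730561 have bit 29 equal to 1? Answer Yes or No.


0b11000110010110010010001110000001, bit 29 = 0. No

No


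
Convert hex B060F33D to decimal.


B060F33D hex = 2959143741 decimal

2959143741


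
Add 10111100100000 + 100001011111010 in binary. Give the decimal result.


10111100100000 + 100001011111010 = 111001000011010 = 29210

29210


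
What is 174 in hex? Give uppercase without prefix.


174 = AE hex

AE


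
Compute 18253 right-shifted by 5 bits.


0b100011101001101 >> 5 = 0b1000111010 = 570

570


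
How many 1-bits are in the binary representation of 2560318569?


0b10011000100110110101110001101001 has 16 set bits

16


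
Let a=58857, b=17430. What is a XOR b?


58857 ^ 17430 = 41471

41471


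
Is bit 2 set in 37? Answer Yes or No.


0b100101, bit 2 = 1. Yes

Yes


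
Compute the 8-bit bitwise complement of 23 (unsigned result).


~0b10111 = 0b11101000 = 232 (8-bit unsigned)

232


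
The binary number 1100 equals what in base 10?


1100 in decimal = 12

12


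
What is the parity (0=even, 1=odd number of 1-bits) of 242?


0b11110010 has 5 ones => parity 1

1


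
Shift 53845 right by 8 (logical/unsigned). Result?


0b1101001001010101 >> 8 = 0b11010010 = 210

210


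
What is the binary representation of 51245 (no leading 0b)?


51245 = 1100100000101101 in binary

1100100000101101


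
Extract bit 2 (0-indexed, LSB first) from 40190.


0b1001110011111110, position 2 = 1

1


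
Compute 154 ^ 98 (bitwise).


0b10011010 ^ 0b1100010 = 0b11111000 = 248

248


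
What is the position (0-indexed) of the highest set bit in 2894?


0b101101001110. Highest set bit at position 11

11


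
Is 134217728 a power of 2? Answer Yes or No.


0b1000000000000000000000000000. Only one bit set => Yes

Yes


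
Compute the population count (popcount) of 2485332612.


0b10010100001000110010101010000100 has 11 set bits

11


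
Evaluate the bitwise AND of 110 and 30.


0b1101110 & 0b11110 = 0b1110 = 14

14


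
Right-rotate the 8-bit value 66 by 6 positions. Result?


Rotate 0b1000010 right by 6 (8-bit) = 0b1001 = 9

9


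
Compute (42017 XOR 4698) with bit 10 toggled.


Step 1: 42017 ^ 4698 = 46715
Step 2: 46715 ^ (1 << 10) = 46715 ^ 1024 = 45691

45691


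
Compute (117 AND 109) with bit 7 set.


Step 1: 117 & 109 = 101
Step 2: 101 | (1 << 7) = 101 | 128 = 229

229


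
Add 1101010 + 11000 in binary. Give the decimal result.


1101010 + 11000 = 10000010 = 130

130


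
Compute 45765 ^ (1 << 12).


45765 ^ (1 << 12) = 45765 ^ 4096 = 41669

41669


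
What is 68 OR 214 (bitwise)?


0b1000100 | 0b11010110 = 0b11010110 = 214

214


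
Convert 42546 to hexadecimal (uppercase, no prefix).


42546 = A632 hex

A632


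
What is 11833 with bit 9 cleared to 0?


11833 & ~(1 << 9) = 11321

11321


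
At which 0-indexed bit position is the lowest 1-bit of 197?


0b11000101. Lowest set bit at position 0

0


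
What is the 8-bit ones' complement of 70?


70 ^ 255 = 185

185


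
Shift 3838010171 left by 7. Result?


0b11100100110000110110001100111011 << 7 = 0b111001001100001101100011001110110000000 = 491265301888

491265301888


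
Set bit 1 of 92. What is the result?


92 | (1 << 1) = 92 | 2 = 94

94


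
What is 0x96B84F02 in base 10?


96B84F02 hex = 2528661250 decimal

2528661250


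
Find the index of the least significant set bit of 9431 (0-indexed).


0b10010011010111. Lowest set bit at position 0

0


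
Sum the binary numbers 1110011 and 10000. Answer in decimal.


1110011 + 10000 = 10000011 = 131

131


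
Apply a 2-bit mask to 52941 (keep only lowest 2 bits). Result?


52941 & 3 = 1

1


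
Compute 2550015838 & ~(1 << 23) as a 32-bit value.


2550015838 & ~(1 << 23) = 2541627230

2541627230


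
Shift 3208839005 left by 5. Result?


0b10111111010000101111111101011101 << 5 = 0b1011111101000010111111110101110100000 = 102682848160

102682848160


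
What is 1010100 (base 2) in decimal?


1010100 in decimal = 84

84


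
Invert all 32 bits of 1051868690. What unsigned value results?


1051868690 ^ 4294967295 = 3243098605

3243098605


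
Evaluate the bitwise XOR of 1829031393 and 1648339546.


0b1101101000001001100110111100001 ^ 0b1100010001111111010101001011010 = 0b1111001110110110011110111011 = 255551419

255551419


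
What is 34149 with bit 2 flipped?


34149 ^ (1 << 2) = 34149 ^ 4 = 34145

34145


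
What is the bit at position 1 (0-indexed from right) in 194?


0b11000010, position 1 = 1

1


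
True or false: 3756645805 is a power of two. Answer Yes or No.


0b11011111111010011101110110101101. Multiple bits set => No

No


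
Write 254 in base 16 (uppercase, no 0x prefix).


254 = FE hex

FE


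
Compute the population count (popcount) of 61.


0b111101 has 5 set bits

5


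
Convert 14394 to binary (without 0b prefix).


14394 = 11100000111010 in binary

11100000111010


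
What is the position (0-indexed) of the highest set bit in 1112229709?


0b1000010010010110100011101001101. Highest set bit at position 30

30


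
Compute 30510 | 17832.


0b111011100101110 | 0b100010110101000 = 0b111011110101110 = 30638

30638


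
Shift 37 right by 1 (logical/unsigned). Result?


0b100101 >> 1 = 0b10010 = 18

18


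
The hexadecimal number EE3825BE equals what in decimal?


EE3825BE hex = 3996657086 decimal

3996657086


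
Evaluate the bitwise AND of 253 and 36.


0b11111101 & 0b100100 = 0b100100 = 36

36


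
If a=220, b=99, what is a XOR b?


220 ^ 99 = 191

191


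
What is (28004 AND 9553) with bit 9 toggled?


Step 1: 28004 & 9553 = 9536
Step 2: 9536 ^ (1 << 9) = 9536 ^ 512 = 10048

10048


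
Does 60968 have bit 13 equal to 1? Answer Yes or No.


0b1110111000101000, bit 13 = 1. Yes

Yes


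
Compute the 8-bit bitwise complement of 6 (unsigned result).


~0b110 = 0b11111001 = 249 (8-bit unsigned)

249


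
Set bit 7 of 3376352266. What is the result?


3376352266 | (1 << 7) = 3376352266 | 128 = 3376352394

3376352394


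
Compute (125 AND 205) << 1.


Step 1: 125 & 205 = 77
Step 2: 77 << 1 = 154

154


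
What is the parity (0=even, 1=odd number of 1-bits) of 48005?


0b1011101110000101 has 9 ones => parity 1

1


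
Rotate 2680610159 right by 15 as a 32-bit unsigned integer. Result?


Rotate 0b10011111110001101101110101101111 right by 15 (32-bit) = 0b10111010110111110011111110001101 = 3135192973

3135192973


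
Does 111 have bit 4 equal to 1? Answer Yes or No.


0b1101111, bit 4 = 0. No

No


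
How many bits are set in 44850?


0b1010111100110010 has 9 set bits

9


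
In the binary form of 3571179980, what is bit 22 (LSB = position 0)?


0b11010100110110111110000111001100, position 22 = 1

1


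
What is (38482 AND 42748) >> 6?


Step 1: 38482 & 42748 = 34384
Step 2: 34384 >> 6 = 537

537


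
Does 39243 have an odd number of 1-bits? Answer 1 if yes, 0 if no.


0b1001100101001011 has 8 ones => parity 0

0


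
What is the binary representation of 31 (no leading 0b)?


31 = 11111 in binary

11111


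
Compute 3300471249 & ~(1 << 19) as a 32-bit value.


3300471249 & ~(1 << 19) = 3299946961

3299946961


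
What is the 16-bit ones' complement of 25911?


25911 ^ 65535 = 39624

39624


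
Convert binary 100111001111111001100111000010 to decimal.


100111001111111001100111000010 in decimal = 658479554

658479554


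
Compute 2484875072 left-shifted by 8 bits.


0b10010100000111000010111101000000 << 8 = 0b1001010000011100001011110100000000000000 = 636128018432

636128018432


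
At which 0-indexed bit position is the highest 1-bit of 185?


0b10111001. Highest set bit at position 7

7


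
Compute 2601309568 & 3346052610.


0b10011011000011001101010110000000 & 0b11000111011100001011011000000010 = 0b10000011000000001001010000000000 = 2197853184

2197853184


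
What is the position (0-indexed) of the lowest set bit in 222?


0b11011110. Lowest set bit at position 1

1


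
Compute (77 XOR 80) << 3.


Step 1: 77 ^ 80 = 29
Step 2: 29 << 3 = 232

232


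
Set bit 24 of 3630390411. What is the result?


3630390411 | (1 << 24) = 3630390411 | 16777216 = 3647167627

3647167627


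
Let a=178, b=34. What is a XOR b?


178 ^ 34 = 144

144


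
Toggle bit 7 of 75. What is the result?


75 ^ (1 << 7) = 75 ^ 128 = 203

203


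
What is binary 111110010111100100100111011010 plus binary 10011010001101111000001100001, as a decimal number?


111110010111100100100111011010 + 10011010001101111000001100001 = 1010001101001010011101000111011 = 1369782843

1369782843


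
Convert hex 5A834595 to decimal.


5A834595 hex = 1518552469 decimal

1518552469


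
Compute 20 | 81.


0b10100 | 0b1010001 = 0b1010101 = 85

85


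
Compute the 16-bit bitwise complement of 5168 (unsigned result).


~0b1010000110000 = 0b1110101111001111 = 60367 (16-bit unsigned)

60367


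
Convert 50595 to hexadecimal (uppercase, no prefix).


50595 = C5A3 hex

C5A3


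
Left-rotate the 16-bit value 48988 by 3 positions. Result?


Rotate 0b1011111101011100 left by 3 (16-bit) = 0b1111101011100101 = 64229

64229


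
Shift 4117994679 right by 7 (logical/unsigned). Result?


0b11110101011100111001110010110111 >> 7 = 0b1111010101110011100111001 = 32171833

32171833


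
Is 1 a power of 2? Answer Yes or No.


0b1. Only one bit set => Yes

Yes


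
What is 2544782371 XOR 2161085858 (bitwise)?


0b10010111101011100100110000100011 ^ 0b10000000110011111000110110100010 = 0b10111011000011100000110000001 = 392282497

392282497


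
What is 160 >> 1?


0b10100000 >> 1 = 0b1010000 = 80

80


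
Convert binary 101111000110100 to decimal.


101111000110100 in decimal = 24116

24116


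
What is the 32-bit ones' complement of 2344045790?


2344045790 ^ 4294967295 = 1950921505

1950921505


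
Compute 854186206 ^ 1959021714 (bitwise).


0b110010111010011101100011011110 ^ 0b1110100110001000100110010010010 = 0b1000110001011011001010001001100 = 1177392204

1177392204


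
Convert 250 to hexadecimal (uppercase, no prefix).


250 = FA hex

FA


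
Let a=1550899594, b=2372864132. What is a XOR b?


1550899594 ^ 2372864132 = 3508523278

3508523278


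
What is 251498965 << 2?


0b1110111111011001000111010101 << 2 = 0b111011111101100100011101010100 = 1005995860

1005995860


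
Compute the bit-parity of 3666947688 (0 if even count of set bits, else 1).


0b11011010100100010010111001101000 has 15 ones => parity 1

1


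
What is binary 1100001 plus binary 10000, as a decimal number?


1100001 + 10000 = 1110001 = 113

113


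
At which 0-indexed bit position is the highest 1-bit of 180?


0b10110100. Highest set bit at position 7

7


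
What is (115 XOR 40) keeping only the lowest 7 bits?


Step 1: 115 ^ 40 = 91
Step 2: 91 & 127 = 91

91


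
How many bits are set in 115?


0b1110011 has 5 set bits

5


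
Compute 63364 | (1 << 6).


63364 | (1 << 6) = 63364 | 64 = 63428

63428


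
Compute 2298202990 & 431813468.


0b10001000111110111100101101101110 & 0b11001101111001111001101011100 = 0b1000101110001100001101001100 = 146326348

146326348


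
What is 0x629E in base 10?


629E hex = 25246 decimal

25246


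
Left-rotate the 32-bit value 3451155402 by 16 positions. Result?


Rotate 0b11001101101101000111001111001010 left by 16 (32-bit) = 0b1110011110010101100110110110100 = 1942670772

1942670772


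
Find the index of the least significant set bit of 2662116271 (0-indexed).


0b10011110101011001010101110101111. Lowest set bit at position 0

0


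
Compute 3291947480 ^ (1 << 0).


3291947480 ^ (1 << 0) = 3291947480 ^ 1 = 3291947481

3291947481


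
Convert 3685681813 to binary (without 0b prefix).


3685681813 = 11011011101011110000101010010101 in binary

11011011101011110000101010010101


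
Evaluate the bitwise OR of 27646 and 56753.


0b110101111111110 | 0b1101110110110001 = 0b1111111111111111 = 65535

65535


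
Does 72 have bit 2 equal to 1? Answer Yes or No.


0b1001000, bit 2 = 0. No

No


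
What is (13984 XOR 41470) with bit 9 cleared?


Step 1: 13984 ^ 41470 = 38750
Step 2: 38750 & ~(1 << 9) = 38238

38238


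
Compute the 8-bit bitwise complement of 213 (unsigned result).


~0b11010101 = 0b101010 = 42 (8-bit unsigned)

42


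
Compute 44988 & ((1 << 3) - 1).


44988 & 7 = 4

4


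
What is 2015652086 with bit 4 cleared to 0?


2015652086 & ~(1 << 4) = 2015652070

2015652070


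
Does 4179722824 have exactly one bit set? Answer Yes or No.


0b11111001001000011000001001001000. Multiple bits set => No

No


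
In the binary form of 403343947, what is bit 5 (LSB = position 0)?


0b11000000010101000101001001011, position 5 = 0

0


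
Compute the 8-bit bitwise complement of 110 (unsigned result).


~0b1101110 = 0b10010001 = 145 (8-bit unsigned)

145


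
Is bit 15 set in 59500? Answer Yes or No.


0b1110100001101100, bit 15 = 1. Yes

Yes


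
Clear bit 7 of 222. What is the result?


222 & ~(1 << 7) = 94

94


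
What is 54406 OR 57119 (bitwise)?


0b1101010010000110 | 0b1101111100011111 = 0b1101111110011111 = 57247

57247


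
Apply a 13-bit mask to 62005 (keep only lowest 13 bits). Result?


62005 & 8191 = 4661

4661


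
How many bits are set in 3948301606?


0b11101011010101100100110100100110 has 17 set bits

17


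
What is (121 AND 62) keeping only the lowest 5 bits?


Step 1: 121 & 62 = 56
Step 2: 56 & 31 = 24

24


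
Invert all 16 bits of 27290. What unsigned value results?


27290 ^ 65535 = 38245

38245


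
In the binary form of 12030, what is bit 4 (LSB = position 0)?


0b10111011111110, position 4 = 1

1


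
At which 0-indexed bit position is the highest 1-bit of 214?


0b11010110. Highest set bit at position 7

7


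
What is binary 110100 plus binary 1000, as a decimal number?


110100 + 1000 = 111100 = 60

60


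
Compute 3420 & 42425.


0b110101011100 & 0b1010010110111001 = 0b10100011000 = 1304

1304


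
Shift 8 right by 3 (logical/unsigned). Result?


0b1000 >> 3 = 0b1 = 1

1


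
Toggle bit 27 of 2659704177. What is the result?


2659704177 ^ (1 << 27) = 2659704177 ^ 134217728 = 2525486449

2525486449


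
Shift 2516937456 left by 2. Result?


0b10010110000001010110101011110000 << 2 = 0b1001011000000101011010101111000000 = 10067749824

10067749824


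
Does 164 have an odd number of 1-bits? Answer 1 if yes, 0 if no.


0b10100100 has 3 ones => parity 1

1


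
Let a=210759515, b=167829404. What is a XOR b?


210759515 ^ 167829404 = 110047431

110047431


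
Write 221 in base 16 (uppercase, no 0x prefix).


221 = DD hex

DD


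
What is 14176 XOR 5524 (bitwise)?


0b11011101100000 ^ 0b1010110010100 = 0b10001011110100 = 8948

8948


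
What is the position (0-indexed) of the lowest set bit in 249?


0b11111001. Lowest set bit at position 0

0


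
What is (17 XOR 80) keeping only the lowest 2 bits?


Step 1: 17 ^ 80 = 65
Step 2: 65 & 3 = 1

1


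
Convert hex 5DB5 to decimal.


5DB5 hex = 23989 decimal

23989


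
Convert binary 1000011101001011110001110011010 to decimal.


1000011101001011110001110011010 in decimal = 1134945178

1134945178


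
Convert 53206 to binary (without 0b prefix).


53206 = 1100111111010110 in binary

1100111111010110


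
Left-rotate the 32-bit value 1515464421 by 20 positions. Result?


Rotate 0b1011010010101000010011011100101 left by 20 (32-bit) = 0b1101110010101011010010101000010 = 1851106626

1851106626


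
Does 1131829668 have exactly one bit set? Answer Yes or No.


0b1000011011101100101100110100100. Multiple bits set => No

No


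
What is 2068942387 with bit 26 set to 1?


2068942387 | (1 << 26) = 2068942387 | 67108864 = 2136051251

2136051251


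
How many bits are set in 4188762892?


0b11111001101010110111001100001100 has 18 set bits

18


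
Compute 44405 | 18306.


0b1010110101110101 | 0b100011110000010 = 0b1110111111110111 = 61431

61431


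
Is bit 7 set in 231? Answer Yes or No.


0b11100111, bit 7 = 1. Yes

Yes


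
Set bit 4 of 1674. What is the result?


1674 | (1 << 4) = 1674 | 16 = 1690

1690


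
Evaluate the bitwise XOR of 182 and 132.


0b10110110 ^ 0b10000100 = 0b110010 = 50

50


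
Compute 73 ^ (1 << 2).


73 ^ (1 << 2) = 73 ^ 4 = 77

77


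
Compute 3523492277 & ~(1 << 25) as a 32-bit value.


3523492277 & ~(1 << 25) = 3489937845

3489937845


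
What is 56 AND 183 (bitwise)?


0b111000 & 0b10110111 = 0b110000 = 48

48


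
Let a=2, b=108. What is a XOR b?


2 ^ 108 = 110

110


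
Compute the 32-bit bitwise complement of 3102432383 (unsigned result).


~0b10111000111010110101110001111111 = 0b1000111000101001010001110000000 = 1192534912 (32-bit unsigned)

1192534912


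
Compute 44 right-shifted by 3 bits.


0b101100 >> 3 = 0b101 = 5

5


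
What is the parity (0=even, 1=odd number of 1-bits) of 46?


0b101110 has 4 ones => parity 0

0


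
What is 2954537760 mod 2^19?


2954537760 & 524287 = 174880

174880


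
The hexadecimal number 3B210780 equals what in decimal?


3B210780 hex = 992020352 decimal

992020352


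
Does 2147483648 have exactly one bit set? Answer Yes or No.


0b10000000000000000000000000000000. Only one bit set => Yes

Yes


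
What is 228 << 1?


0b11100100 << 1 = 0b111001000 = 456

456


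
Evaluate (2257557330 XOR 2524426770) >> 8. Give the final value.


Step 1: 2257557330 ^ 2524426770 = 284697920
Step 2: 284697920 >> 8 = 1112101

1112101


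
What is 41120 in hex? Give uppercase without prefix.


41120 = A0A0 hex

A0A0


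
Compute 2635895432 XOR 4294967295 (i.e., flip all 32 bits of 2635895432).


2635895432 ^ 4294967295 = 1659071863

1659071863


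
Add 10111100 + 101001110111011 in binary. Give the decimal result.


10111100 + 101001110111011 = 101010001110111 = 21623

21623


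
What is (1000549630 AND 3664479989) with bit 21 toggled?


Step 1: 1000549630 & 3664479989 = 438502644
Step 2: 438502644 ^ (1 << 21) = 438502644 ^ 2097152 = 436405492

436405492


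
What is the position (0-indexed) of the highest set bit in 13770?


0b11010111001010. Highest set bit at position 13

13


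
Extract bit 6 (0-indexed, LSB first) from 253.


0b11111101, position 6 = 1

1


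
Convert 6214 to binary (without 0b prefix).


6214 = 1100001000110 in binary

1100001000110


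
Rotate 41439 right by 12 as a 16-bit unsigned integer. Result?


Rotate 0b1010000111011111 right by 12 (16-bit) = 0b1110111111010 = 7674

7674


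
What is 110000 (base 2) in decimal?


110000 in decimal = 48

48


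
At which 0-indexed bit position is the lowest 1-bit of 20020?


0b100111000110100. Lowest set bit at position 2

2


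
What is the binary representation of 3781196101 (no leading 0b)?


3781196101 = 11100001011000000111100101000101 in binary

11100001011000000111100101000101


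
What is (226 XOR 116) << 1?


Step 1: 226 ^ 116 = 150
Step 2: 150 << 1 = 300

300


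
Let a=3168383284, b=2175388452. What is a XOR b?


3168383284 ^ 2175388452 = 1030781456

1030781456


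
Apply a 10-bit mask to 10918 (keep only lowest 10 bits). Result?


10918 & 1023 = 678

678


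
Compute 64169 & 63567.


0b1111101010101001 & 0b1111100001001111 = 0b1111100000001001 = 63497

63497


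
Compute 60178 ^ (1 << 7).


60178 ^ (1 << 7) = 60178 ^ 128 = 60306

60306


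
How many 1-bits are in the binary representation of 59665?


0b1110100100010001 has 7 set bits

7


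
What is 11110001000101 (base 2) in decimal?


11110001000101 in decimal = 15429

15429


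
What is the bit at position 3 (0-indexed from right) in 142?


0b10001110, position 3 = 1

1


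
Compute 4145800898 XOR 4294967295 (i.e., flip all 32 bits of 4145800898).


4145800898 ^ 4294967295 = 149166397

149166397


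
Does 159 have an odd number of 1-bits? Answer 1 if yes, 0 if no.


0b10011111 has 6 ones => parity 0

0


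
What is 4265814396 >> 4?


0b11111110010000110010100101111100 >> 4 = 0b1111111001000011001010010111 = 266613399

266613399


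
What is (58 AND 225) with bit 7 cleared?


Step 1: 58 & 225 = 32
Step 2: 32 & ~(1 << 7) = 32

32


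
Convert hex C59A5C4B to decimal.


C59A5C4B hex = 3315227723 decimal

3315227723


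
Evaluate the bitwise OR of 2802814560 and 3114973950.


0b10100111000011111000111001100000 | 0b10111001101010101011101011111110 = 0b10111111101011111011111011111110 = 3215965950

3215965950


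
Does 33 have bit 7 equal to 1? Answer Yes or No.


0b100001, bit 7 = 0. No

No


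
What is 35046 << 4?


0b1000100011100110 << 4 = 0b10001000111001100000 = 560736

560736


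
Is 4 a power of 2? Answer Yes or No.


0b100. Only one bit set => Yes

Yes


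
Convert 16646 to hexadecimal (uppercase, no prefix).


16646 = 4106 hex

4106


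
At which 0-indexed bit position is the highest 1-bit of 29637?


0b111001111000101. Highest set bit at position 14

14


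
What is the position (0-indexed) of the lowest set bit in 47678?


0b1011101000111110. Lowest set bit at position 1

1


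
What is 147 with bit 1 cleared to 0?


147 & ~(1 << 1) = 145

145


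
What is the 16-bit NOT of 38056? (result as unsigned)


~0b1001010010101000 = 0b110101101010111 = 27479 (16-bit unsigned)

27479


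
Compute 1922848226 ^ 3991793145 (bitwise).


0b1110010100111000101010111100010 ^ 0b11101101111011011110110111111001 = 0b10011111011100011011100000011011 = 2675030043

2675030043


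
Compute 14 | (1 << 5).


14 | (1 << 5) = 14 | 32 = 46

46


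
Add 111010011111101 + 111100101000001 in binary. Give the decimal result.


111010011111101 + 111100101000001 = 1110111000111110 = 60990

60990


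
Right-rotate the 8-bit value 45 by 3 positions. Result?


Rotate 0b101101 right by 3 (8-bit) = 0b10100101 = 165

165


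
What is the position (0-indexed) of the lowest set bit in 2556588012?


0b10011000011000100110111111101100. Lowest set bit at position 2

2


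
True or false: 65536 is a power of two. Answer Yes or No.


0b10000000000000000. Only one bit set => Yes

Yes


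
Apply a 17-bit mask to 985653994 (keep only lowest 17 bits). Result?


985653994 & 131071 = 123626

123626


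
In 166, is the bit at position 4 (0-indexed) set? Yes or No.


0b10100110, bit 4 = 0. No

No


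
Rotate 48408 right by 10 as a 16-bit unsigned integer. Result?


Rotate 0b1011110100011000 right by 10 (16-bit) = 0b100011000101111 = 17967

17967


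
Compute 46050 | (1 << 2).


46050 | (1 << 2) = 46050 | 4 = 46054

46054


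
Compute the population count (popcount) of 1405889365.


0b1010011110011000010101101010101 has 16 set bits

16


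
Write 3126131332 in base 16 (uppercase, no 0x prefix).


3126131332 = BA54FA84 hex

BA54FA84


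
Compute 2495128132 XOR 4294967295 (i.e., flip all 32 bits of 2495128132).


2495128132 ^ 4294967295 = 1799839163

1799839163


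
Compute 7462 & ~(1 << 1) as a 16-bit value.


7462 & ~(1 << 1) = 7460

7460


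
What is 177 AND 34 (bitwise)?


0b10110001 & 0b100010 = 0b100000 = 32

32


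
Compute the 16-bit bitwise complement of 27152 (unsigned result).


~0b110101000010000 = 0b1001010111101111 = 38383 (16-bit unsigned)

38383


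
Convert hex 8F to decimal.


8F hex = 143 decimal

143


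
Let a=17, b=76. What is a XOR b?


17 ^ 76 = 93

93


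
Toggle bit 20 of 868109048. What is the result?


868109048 ^ (1 << 20) = 868109048 ^ 1048576 = 867060472

867060472


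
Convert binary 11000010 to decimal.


11000010 in decimal = 194

194


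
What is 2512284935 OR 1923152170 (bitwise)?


0b10010101101111100110110100000111 | 0b1110010101000001111100100101010 = 0b11110111101111101111110100101111 = 4156489007

4156489007


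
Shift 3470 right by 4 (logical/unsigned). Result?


0b110110001110 >> 4 = 0b11011000 = 216

216


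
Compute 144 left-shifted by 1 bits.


0b10010000 << 1 = 0b100100000 = 288

288


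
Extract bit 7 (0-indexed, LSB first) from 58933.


0b1110011000110101, position 7 = 0

0


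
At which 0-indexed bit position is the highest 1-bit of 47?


0b101111. Highest set bit at position 5

5


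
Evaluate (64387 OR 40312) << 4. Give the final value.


Step 1: 64387 | 40312 = 65531
Step 2: 65531 << 4 = 1048496

1048496


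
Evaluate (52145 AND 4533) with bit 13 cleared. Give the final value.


Step 1: 52145 & 4533 = 433
Step 2: 433 & ~(1 << 13) = 433

433


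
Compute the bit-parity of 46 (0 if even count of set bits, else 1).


0b101110 has 4 ones => parity 0

0


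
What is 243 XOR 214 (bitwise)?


0b11110011 ^ 0b11010110 = 0b100101 = 37

37


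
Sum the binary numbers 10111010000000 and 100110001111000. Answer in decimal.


10111010000000 + 100110001111000 = 111101011111000 = 31480

31480


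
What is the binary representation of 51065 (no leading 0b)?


51065 = 1100011101111001 in binary

1100011101111001


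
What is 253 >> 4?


0b11111101 >> 4 = 0b1111 = 15

15


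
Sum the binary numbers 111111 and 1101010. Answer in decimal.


111111 + 1101010 = 10101001 = 169

169


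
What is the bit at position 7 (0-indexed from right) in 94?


0b1011110, position 7 = 0

0


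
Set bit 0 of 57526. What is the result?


57526 | (1 << 0) = 57526 | 1 = 57527

57527


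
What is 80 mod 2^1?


80 & 1 = 0

0


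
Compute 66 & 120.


0b1000010 & 0b1111000 = 0b1000000 = 64

64


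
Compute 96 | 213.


0b1100000 | 0b11010101 = 0b11110101 = 245

245


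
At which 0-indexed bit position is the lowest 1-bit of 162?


0b10100010. Lowest set bit at position 1

1


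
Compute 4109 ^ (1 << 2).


4109 ^ (1 << 2) = 4109 ^ 4 = 4105

4105


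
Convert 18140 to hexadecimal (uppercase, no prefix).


18140 = 46DC hex

46DC


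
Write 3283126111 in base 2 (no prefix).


3283126111 = 11000011101100001000011101011111 in binary

11000011101100001000011101011111


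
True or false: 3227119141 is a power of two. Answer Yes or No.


0b11000000010110011110111000100101. Multiple bits set => No

No


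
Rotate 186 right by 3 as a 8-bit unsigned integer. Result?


Rotate 0b10111010 right by 3 (8-bit) = 0b1010111 = 87

87


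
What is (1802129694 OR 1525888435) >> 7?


Step 1: 1802129694 | 1525888435 = 2080077247
Step 2: 2080077247 >> 7 = 16250603

16250603


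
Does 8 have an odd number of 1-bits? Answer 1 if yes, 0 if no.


0b1000 has 1 ones => parity 1

1


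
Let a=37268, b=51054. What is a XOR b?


37268 ^ 51054 = 22266

22266


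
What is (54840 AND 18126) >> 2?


Step 1: 54840 & 18126 = 17928
Step 2: 17928 >> 2 = 4482

4482


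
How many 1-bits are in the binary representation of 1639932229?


0b1100001101111110110000101000101 has 16 set bits

16


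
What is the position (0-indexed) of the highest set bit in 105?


0b1101001. Highest set bit at position 6

6


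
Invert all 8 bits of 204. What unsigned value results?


204 ^ 255 = 51

51


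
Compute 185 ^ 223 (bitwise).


0b10111001 ^ 0b11011111 = 0b1100110 = 102

102


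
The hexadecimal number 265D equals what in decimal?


265D hex = 9821 decimal

9821


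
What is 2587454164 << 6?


0b10011010001110010110101011010100 << 6 = 0b10011010001110010110101011010100000000 = 165597066496

165597066496


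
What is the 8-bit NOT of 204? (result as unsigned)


~0b11001100 = 0b110011 = 51 (8-bit unsigned)

51


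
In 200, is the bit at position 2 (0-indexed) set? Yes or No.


0b11001000, bit 2 = 0. No

No


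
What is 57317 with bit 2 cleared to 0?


57317 & ~(1 << 2) = 57313

57313


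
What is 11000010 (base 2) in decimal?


11000010 in decimal = 194

194


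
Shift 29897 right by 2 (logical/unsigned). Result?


0b111010011001001 >> 2 = 0b1110100110010 = 7474

7474


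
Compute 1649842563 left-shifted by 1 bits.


0b1100010010101101001100110000011 << 1 = 0b11000100101011010011001100000110 = 3299685126

3299685126


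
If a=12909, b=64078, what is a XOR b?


12909 ^ 64078 = 51235

51235


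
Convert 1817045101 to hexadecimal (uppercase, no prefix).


1817045101 = 6C4DE86D hex

6C4DE86D


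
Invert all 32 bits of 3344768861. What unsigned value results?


3344768861 ^ 4294967295 = 950198434

950198434


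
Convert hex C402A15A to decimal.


C402A15A hex = 3288506714 decimal

3288506714


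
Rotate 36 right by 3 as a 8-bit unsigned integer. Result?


Rotate 0b100100 right by 3 (8-bit) = 0b10000100 = 132

132


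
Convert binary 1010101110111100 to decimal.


1010101110111100 in decimal = 43964

43964


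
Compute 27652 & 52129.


0b110110000000100 & 0b1100101110100001 = 0b100100000000000 = 18432

18432


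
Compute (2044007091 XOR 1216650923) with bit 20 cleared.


Step 1: 2044007091 ^ 1216650923 = 827427864
Step 2: 827427864 & ~(1 << 20) = 826379288

826379288


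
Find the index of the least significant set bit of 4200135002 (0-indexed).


0b11111010010110001111100101011010. Lowest set bit at position 1

1


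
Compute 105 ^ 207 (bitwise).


0b1101001 ^ 0b11001111 = 0b10100110 = 166

166


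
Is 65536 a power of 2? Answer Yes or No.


0b10000000000000000. Only one bit set => Yes

Yes
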